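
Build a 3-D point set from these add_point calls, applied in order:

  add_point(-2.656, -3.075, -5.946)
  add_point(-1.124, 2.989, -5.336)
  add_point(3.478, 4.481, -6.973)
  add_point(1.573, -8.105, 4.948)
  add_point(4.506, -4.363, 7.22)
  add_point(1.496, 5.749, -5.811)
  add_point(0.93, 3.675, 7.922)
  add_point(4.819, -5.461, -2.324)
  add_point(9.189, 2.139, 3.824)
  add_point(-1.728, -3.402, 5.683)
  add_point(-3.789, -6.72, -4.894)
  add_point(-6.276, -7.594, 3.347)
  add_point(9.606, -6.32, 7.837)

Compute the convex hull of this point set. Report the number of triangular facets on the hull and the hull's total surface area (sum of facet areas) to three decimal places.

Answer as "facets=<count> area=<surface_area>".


facets=22 area=664.289

Hull vertices (13/13): indices [0, 1, 2, 3, 4, 5, 6, 7, 8, 9, 10, 11, 12].

Area of each hull facet:
  f1: (p4, p12, p11) → 20.4658
  f2: (p4, p6, p12) → 17.5306
  f3: (p8, p6, p12) → 43.7990
  f4: (p8, p6, p5) → 58.1877
  f5: (p3, p12, p11) → 10.5271
  f6: (p3, p10, p11) → 34.6011
  f7: (p1, p6, p11) → 85.3598
  f8: (p1, p6, p5) → 25.7548
  f9: (p7, p8, p12) → 46.4813
  f10: (p7, p3, p12) → 36.2618
  f11: (p7, p3, p10) → 37.5351
  f12: (p9, p6, p11) → 11.2883
  f13: (p9, p4, p11) → 16.3041
  f14: (p9, p4, p6) → 24.7262
  f15: (p2, p7, p10) → 49.8488
  f16: (p2, p1, p5) → 4.9051
  f17: (p2, p8, p5) → 16.2951
  f18: (p2, p7, p8) → 55.5124
  f19: (p0, p2, p10) → 7.6817
  f20: (p0, p2, p1) → 14.1608
  f21: (p0, p10, p11) → 15.4781
  f22: (p0, p1, p11) → 31.5841
Σ area = 664.289

Check V−E+F: 13 − 33 + 22 = 2.


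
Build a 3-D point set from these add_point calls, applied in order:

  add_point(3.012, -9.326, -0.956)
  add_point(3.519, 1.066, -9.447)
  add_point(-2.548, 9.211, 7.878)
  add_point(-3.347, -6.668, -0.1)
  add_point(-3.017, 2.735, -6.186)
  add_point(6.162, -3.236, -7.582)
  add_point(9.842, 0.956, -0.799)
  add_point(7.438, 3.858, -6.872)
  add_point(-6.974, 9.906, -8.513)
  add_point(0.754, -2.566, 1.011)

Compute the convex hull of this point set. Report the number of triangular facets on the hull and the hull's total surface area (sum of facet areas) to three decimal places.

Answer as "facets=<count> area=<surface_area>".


Extreme-point indices: [0, 1, 2, 3, 5, 6, 7, 8] — 8 of 10 on the boundary.

Facet areas (half cross-product norm):
  f1: (p2, p0, p6) → 106.3604
  f2: (p3, p2, p8) → 137.9946
  f3: (p3, p2, p0) → 57.7296
  f4: (p3, p1, p8) → 95.6513
  f5: (p5, p0, p6) → 41.6849
  f6: (p5, p3, p0) → 32.7669
  f7: (p5, p3, p1) → 33.8000
  f8: (p7, p5, p6) → 25.0259
  f9: (p7, p5, p1) → 14.6028
  f10: (p7, p1, p8) → 36.8642
  f11: (p7, p2, p8) → 124.8075
  f12: (p7, p2, p6) → 61.5784
Σ area = 768.866

Euler characteristic 8−18+12 = 2 ✓

facets=12 area=768.866


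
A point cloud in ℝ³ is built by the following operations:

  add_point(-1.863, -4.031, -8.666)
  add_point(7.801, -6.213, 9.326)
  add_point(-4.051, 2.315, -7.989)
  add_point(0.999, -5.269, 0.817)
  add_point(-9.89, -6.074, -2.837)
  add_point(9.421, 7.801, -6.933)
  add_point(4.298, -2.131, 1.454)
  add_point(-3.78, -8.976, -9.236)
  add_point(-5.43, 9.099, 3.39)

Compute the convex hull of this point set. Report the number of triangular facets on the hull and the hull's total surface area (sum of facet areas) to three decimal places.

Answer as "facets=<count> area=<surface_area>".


Extreme-point indices: [0, 1, 2, 4, 5, 7, 8] — 7 of 9 on the boundary.

Facet areas (half cross-product norm):
  f1: (p8, p1, p4) → 165.7487
  f2: (p8, p1, p5) → 174.7727
  f3: (p7, p1, p4) → 98.7708
  f4: (p7, p1, p5) → 203.4989
  f5: (p0, p7, p5) → 16.6566
  f6: (p2, p8, p5) → 95.9109
  f7: (p2, p0, p5) → 49.1050
  f8: (p2, p8, p4) → 76.0707
  f9: (p2, p7, p4) → 48.4677
  f10: (p2, p0, p7) → 11.5635
Σ area = 940.566

Euler: V−E+F = 7−15+10 = 2.

facets=10 area=940.566


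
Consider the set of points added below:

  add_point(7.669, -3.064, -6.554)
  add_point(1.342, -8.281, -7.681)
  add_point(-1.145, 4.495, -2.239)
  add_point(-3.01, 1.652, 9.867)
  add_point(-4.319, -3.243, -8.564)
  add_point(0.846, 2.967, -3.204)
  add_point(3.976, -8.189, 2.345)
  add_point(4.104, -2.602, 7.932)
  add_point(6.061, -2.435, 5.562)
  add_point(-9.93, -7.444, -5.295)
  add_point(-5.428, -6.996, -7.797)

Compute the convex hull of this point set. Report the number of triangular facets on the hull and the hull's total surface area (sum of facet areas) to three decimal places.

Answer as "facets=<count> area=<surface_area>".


11 of the 11 inputs are extreme points: [0, 1, 2, 3, 4, 5, 6, 7, 8, 9, 10].

Area of each hull facet:
  f1: (p3, p2, p9) → 94.9205
  f2: (p6, p3, p9) → 110.4682
  f3: (p4, p2, p9) → 37.7454
  f4: (p8, p6, p0) → 37.4836
  f5: (p8, p3, p2) → 61.8169
  f6: (p1, p4, p0) → 31.1346
  f7: (p1, p6, p9) → 59.8107
  f8: (p1, p6, p0) → 40.4795
  f9: (p5, p4, p0) → 45.9361
  f10: (p5, p4, p2) → 12.8477
  f11: (p5, p8, p0) → 52.5297
  f12: (p5, p8, p2) → 14.6595
  f13: (p7, p6, p3) → 29.1147
  f14: (p7, p8, p3) → 9.6135
  f15: (p7, p8, p6) → 10.5625
  f16: (p10, p4, p9) → 9.3706
  f17: (p10, p1, p9) → 9.9076
  f18: (p10, p1, p4) → 13.6805
Σ area = 682.082

Euler: V−E+F = 11−27+18 = 2.

facets=18 area=682.082


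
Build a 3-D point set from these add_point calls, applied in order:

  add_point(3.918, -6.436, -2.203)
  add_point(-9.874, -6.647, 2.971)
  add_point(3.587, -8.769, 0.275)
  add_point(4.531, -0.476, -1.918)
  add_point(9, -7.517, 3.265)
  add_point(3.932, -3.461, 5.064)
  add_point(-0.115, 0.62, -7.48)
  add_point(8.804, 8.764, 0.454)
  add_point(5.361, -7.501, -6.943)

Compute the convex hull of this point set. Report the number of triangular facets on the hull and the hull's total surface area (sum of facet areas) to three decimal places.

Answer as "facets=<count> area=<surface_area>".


facets=10 area=625.057

Extreme-point indices: [1, 2, 4, 5, 6, 7, 8] — 7 of 9 on the boundary.

Per-facet area ½‖(b−a)×(c−a)‖:
  f1: (p6, p7, p1) → 111.4857
  f2: (p8, p6, p1) → 78.4711
  f3: (p8, p7, p4) → 88.2947
  f4: (p8, p6, p7) → 70.5763
  f5: (p5, p4, p1) → 40.2139
  f6: (p5, p7, p1) → 87.4103
  f7: (p5, p7, p4) → 46.2238
  f8: (p2, p4, p1) → 30.9014
  f9: (p2, p8, p1) → 48.2671
  f10: (p2, p8, p4) → 23.2125
Σ area = 625.057

Euler: V−E+F = 7−15+10 = 2.


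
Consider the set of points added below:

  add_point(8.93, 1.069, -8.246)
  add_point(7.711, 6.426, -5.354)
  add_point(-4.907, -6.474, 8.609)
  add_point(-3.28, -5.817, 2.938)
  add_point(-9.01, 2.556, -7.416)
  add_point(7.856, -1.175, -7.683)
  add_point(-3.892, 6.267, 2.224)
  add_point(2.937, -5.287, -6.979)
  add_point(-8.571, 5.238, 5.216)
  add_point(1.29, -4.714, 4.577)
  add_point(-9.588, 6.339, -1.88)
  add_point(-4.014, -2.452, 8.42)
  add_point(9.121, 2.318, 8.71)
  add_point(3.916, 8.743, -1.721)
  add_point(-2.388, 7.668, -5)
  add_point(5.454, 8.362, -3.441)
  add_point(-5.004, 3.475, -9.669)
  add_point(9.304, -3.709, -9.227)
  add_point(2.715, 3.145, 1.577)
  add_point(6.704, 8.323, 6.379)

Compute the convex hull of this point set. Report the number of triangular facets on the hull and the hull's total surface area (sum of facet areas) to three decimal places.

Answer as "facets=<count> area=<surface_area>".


Hull vertices (17/20): indices [0, 1, 2, 3, 4, 7, 8, 9, 10, 11, 12, 13, 14, 15, 16, 17, 19].

Triangle areas on the boundary:
  f1: (p4, p2, p10) → 57.8010
  f2: (p8, p2, p10) → 41.4443
  f3: (p9, p2, p17) → 28.7461
  f4: (p9, p12, p17) → 90.1946
  f5: (p9, p12, p2) → 36.8353
  f6: (p7, p2, p17) → 42.3238
  f7: (p11, p12, p2) → 24.3453
  f8: (p11, p8, p2) → 13.9587
  f9: (p0, p12, p17) → 40.0345
  f10: (p0, p1, p12) → 44.9009
  f11: (p19, p1, p12) → 40.4716
  f12: (p19, p1, p15) → 15.5938
  f13: (p19, p13, p15) → 8.8367
  f14: (p19, p11, p12) → 48.0453
  f15: (p19, p11, p8) → 69.9238
  f16: (p19, p8, p10) → 55.7423
  f17: (p19, p13, p10) → 55.6835
  f18: (p16, p4, p10) → 14.7230
  f19: (p16, p0, p1) → 42.1954
  f20: (p16, p0, p17) → 33.9080
  f21: (p16, p7, p17) → 39.1462
  f22: (p16, p7, p4) → 27.0076
  f23: (p3, p4, p2) → 33.1352
  f24: (p3, p7, p2) → 9.8532
  f25: (p3, p7, p4) → 77.0341
  f26: (p14, p1, p15) → 12.5137
  f27: (p14, p16, p1) → 33.2000
  f28: (p14, p16, p10) → 26.6038
  f29: (p14, p13, p10) → 21.9818
  f30: (p14, p13, p15) → 8.2032
Σ area = 1094.387

Euler characteristic 17−45+30 = 2 ✓

facets=30 area=1094.387


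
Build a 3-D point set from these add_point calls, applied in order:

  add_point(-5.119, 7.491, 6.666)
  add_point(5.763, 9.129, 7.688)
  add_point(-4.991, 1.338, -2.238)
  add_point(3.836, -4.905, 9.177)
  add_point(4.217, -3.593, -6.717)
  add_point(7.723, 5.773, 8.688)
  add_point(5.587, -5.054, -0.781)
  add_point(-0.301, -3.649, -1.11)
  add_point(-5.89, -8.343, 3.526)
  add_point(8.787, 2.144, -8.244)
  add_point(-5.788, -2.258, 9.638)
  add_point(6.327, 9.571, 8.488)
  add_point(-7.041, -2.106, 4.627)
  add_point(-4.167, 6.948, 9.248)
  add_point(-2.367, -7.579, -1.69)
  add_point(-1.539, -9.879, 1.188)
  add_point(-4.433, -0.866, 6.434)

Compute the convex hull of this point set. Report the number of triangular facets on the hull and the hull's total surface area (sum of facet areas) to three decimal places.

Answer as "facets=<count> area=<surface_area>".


14 of the 17 inputs are extreme points: [0, 2, 3, 4, 5, 6, 8, 9, 10, 11, 12, 13, 14, 15].

Area of each hull facet:
  f1: (p6, p3, p15) → 41.7890
  f2: (p5, p11, p9) → 34.6382
  f3: (p5, p6, p9) → 78.5791
  f4: (p5, p6, p3) → 57.2847
  f5: (p5, p10, p3) → 56.6311
  f6: (p8, p2, p12) → 24.9239
  f7: (p8, p10, p12) → 16.5585
  f8: (p8, p3, p15) → 27.9916
  f9: (p8, p10, p3) → 42.1474
  f10: (p4, p2, p9) → 41.3046
  f11: (p4, p6, p9) → 22.7917
  f12: (p4, p6, p15) → 27.2869
  f13: (p13, p5, p11) → 21.8482
  f14: (p13, p5, p10) → 55.7839
  f15: (p0, p11, p9) → 108.3857
  f16: (p0, p2, p9) → 77.4827
  f17: (p0, p13, p11) → 14.8451
  f18: (p0, p2, p12) → 38.0379
  f19: (p0, p10, p12) → 25.2210
  f20: (p0, p13, p10) → 12.9302
  f21: (p14, p8, p2) → 29.5181
  f22: (p14, p4, p2) → 41.4874
  f23: (p14, p8, p15) → 9.7640
  f24: (p14, p4, p15) → 14.7843
Σ area = 922.015

Check V−E+F: 14 − 36 + 24 = 2.

facets=24 area=922.015


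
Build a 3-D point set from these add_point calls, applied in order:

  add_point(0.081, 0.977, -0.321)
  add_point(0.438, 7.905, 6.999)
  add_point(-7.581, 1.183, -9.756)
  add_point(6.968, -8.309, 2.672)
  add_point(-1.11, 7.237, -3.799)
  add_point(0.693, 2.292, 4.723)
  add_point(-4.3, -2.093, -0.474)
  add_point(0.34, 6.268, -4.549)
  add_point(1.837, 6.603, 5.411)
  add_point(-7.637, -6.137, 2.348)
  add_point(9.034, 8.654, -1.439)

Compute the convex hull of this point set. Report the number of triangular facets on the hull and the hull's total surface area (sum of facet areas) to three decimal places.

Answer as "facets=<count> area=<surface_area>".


Extreme-point indices: [1, 2, 3, 4, 7, 9, 10] — 7 of 11 on the boundary.

Area of each hull facet:
  f1: (p2, p3, p9) → 104.0249
  f2: (p2, p3, p10) → 164.1593
  f3: (p1, p3, p9) → 116.2336
  f4: (p1, p3, p10) → 100.9316
  f5: (p1, p2, p9) → 116.8605
  f6: (p4, p1, p10) → 53.4328
  f7: (p4, p1, p2) → 43.2237
  f8: (p7, p2, p10) → 16.4156
  f9: (p7, p4, p10) → 8.1301
  f10: (p7, p4, p2) → 10.1240
Σ area = 733.536

Euler characteristic 7−15+10 = 2 ✓

facets=10 area=733.536


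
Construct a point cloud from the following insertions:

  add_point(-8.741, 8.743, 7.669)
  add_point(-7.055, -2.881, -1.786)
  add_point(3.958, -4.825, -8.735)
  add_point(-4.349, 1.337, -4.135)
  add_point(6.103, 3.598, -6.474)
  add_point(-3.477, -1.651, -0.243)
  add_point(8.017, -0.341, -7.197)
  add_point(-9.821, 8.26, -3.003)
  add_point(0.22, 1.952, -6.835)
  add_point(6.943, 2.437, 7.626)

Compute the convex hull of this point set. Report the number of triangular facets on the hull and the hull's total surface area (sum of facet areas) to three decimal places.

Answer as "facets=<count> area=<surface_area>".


facets=12 area=736.940

Hull vertices (8/10): indices [0, 1, 2, 4, 6, 7, 8, 9].

Triangle areas on the boundary:
  f1: (p1, p2, p7) → 72.7901
  f2: (p1, p0, p7) → 61.7470
  f3: (p8, p2, p7) → 23.4287
  f4: (p9, p1, p0) → 117.1946
  f5: (p9, p2, p6) → 44.5772
  f6: (p9, p1, p2) → 109.6331
  f7: (p4, p2, p6) → 12.7103
  f8: (p4, p8, p2) → 23.8506
  f9: (p4, p8, p7) → 29.9082
  f10: (p4, p9, p6) → 31.3898
  f11: (p4, p0, p7) → 90.3346
  f12: (p4, p9, p0) → 119.3757
Σ area = 736.940

Euler characteristic 8−18+12 = 2 ✓


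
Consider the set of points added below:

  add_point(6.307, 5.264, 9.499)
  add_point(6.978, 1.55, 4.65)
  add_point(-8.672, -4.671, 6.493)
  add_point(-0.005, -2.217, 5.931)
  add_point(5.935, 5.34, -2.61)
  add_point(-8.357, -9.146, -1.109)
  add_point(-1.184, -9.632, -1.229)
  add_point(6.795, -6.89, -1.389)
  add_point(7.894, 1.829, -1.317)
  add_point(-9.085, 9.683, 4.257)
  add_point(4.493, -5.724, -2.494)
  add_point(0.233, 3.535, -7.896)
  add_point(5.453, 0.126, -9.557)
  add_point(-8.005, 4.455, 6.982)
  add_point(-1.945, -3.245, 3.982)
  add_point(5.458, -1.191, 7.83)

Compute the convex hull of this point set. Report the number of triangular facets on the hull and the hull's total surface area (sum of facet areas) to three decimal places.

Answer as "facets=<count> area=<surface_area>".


Extreme-point indices: [0, 1, 2, 4, 5, 6, 7, 8, 9, 11, 12, 13, 15] — 13 of 16 on the boundary.

Per-facet area ½‖(b−a)×(c−a)‖:
  f1: (p4, p0, p8) → 24.1900
  f2: (p4, p0, p9) → 95.9636
  f3: (p4, p11, p9) → 64.9172
  f4: (p13, p0, p9) → 42.6685
  f5: (p13, p2, p9) → 15.2629
  f6: (p13, p2, p0) → 66.0616
  f7: (p5, p2, p6) → 31.6221
  f8: (p5, p11, p9) → 131.6036
  f9: (p5, p2, p9) → 59.6086
  f10: (p1, p0, p8) → 11.8953
  f11: (p1, p7, p8) → 26.5126
  f12: (p12, p7, p6) → 45.5177
  f13: (p12, p5, p6) → 47.0699
  f14: (p12, p5, p11) → 53.6597
  f15: (p12, p7, p8) → 37.4156
  f16: (p12, p4, p8) → 17.8860
  f17: (p12, p4, p11) → 24.6592
  f18: (p15, p2, p0) → 45.5542
  f19: (p15, p1, p0) → 13.3560
  f20: (p15, p1, p7) → 23.0766
  f21: (p15, p2, p6) → 77.2111
  f22: (p15, p7, p6) → 46.0433
Σ area = 1001.756

Euler: V−E+F = 13−33+22 = 2.

facets=22 area=1001.756


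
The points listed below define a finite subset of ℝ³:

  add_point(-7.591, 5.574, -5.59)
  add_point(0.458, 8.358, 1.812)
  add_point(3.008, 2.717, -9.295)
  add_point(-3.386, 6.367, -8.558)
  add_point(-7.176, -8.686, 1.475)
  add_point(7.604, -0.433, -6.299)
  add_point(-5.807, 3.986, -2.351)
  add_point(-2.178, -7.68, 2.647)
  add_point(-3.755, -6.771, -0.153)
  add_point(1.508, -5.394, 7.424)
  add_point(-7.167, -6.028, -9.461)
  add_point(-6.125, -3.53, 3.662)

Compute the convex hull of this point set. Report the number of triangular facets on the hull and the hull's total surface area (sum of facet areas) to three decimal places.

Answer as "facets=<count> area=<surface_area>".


Extreme-point indices: [0, 1, 2, 3, 4, 5, 7, 9, 10, 11] — 10 of 12 on the boundary.

Triangle areas on the boundary:
  f1: (p9, p1, p5) → 95.0971
  f2: (p10, p4, p0) → 68.6256
  f3: (p11, p4, p0) → 35.0265
  f4: (p11, p1, p0) → 68.3882
  f5: (p11, p9, p4) → 24.5978
  f6: (p11, p9, p1) → 58.7944
  f7: (p7, p9, p5) → 48.4877
  f8: (p7, p9, p4) → 10.5652
  f9: (p7, p10, p5) → 93.0775
  f10: (p7, p10, p4) → 29.0008
  f11: (p2, p10, p5) → 41.2812
  f12: (p2, p1, p5) → 40.1769
  f13: (p3, p1, p0) → 28.5250
  f14: (p3, p2, p1) → 41.2918
  f15: (p3, p10, p0) → 31.8009
  f16: (p3, p2, p10) → 46.8147
Σ area = 761.552

Euler: V−E+F = 10−24+16 = 2.

facets=16 area=761.552


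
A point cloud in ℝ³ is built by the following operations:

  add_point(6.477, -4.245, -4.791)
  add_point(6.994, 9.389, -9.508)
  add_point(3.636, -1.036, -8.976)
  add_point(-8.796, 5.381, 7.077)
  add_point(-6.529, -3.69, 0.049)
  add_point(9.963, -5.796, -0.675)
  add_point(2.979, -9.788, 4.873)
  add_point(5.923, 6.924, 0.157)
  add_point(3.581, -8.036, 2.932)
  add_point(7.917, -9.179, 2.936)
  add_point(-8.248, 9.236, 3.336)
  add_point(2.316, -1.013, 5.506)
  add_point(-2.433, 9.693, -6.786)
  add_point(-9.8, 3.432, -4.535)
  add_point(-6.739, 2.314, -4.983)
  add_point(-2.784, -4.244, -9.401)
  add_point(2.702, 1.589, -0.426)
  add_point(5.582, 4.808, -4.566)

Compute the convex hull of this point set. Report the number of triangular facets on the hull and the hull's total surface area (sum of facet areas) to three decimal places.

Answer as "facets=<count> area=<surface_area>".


facets=24 area=1072.624

Points on the hull: [0, 1, 2, 3, 4, 5, 6, 7, 9, 10, 11, 12, 13, 15] (14 of 18).

Per-facet area ½‖(b−a)×(c−a)‖:
  f1: (p10, p3, p13) → 26.5520
  f2: (p7, p1, p5) → 66.3972
  f3: (p7, p10, p1) → 70.9718
  f4: (p7, p10, p3) → 39.3388
  f5: (p2, p1, p5) → 60.7198
  f6: (p2, p15, p1) → 28.3488
  f7: (p4, p15, p13) → 44.1799
  f8: (p4, p15, p6) → 62.4311
  f9: (p4, p3, p13) → 49.2294
  f10: (p4, p6, p3) → 68.5449
  f11: (p12, p10, p13) → 46.7929
  f12: (p12, p10, p1) → 39.9701
  f13: (p12, p15, p13) → 56.5182
  f14: (p12, p15, p1) → 69.5073
  f15: (p11, p6, p3) → 46.9834
  f16: (p11, p7, p3) → 66.0456
  f17: (p0, p2, p5) → 4.9869
  f18: (p0, p2, p15) → 20.9773
  f19: (p9, p11, p6) → 23.5493
  f20: (p9, p15, p6) → 43.6592
  f21: (p9, p7, p5) → 32.0849
  f22: (p9, p11, p7) → 49.9918
  f23: (p9, p0, p5) → 13.5524
  f24: (p9, p0, p15) → 41.2904
Σ area = 1072.624

Check V−E+F: 14 − 36 + 24 = 2.


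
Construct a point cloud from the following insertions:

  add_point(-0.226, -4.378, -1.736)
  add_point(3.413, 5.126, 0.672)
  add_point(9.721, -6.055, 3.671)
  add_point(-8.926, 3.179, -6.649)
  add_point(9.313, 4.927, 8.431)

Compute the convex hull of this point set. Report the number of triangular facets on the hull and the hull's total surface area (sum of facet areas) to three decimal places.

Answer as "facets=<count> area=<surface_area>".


Hull vertices (5/5): indices [0, 1, 2, 3, 4].

Triangle areas on the boundary:
  f1: (p1, p2, p3) → 87.1033
  f2: (p1, p4, p3) → 28.4151
  f3: (p1, p4, p2) → 56.0964
  f4: (p0, p2, p3) → 34.4144
  f5: (p0, p4, p3) → 100.2105
  f6: (p0, p4, p2) → 68.5149
Σ area = 374.755

Euler characteristic 5−9+6 = 2 ✓

facets=6 area=374.755


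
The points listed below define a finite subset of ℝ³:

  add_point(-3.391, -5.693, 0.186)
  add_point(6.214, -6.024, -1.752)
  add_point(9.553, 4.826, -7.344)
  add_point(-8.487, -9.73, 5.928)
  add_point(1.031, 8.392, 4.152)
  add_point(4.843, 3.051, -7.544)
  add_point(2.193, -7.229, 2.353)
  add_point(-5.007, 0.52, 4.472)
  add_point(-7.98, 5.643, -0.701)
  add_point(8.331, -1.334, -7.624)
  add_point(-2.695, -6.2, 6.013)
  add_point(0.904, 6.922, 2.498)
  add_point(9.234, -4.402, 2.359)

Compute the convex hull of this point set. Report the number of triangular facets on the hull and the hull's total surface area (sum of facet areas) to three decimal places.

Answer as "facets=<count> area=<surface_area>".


Points on the hull: [0, 1, 2, 3, 4, 5, 6, 7, 8, 9, 10, 12] (12 of 13).

Area of each hull facet:
  f1: (p10, p4, p3) → 36.3213
  f2: (p8, p4, p2) → 77.9442
  f3: (p7, p4, p3) → 18.1369
  f4: (p7, p8, p3) → 35.0277
  f5: (p7, p8, p4) → 37.1342
  f6: (p12, p10, p3) → 20.4132
  f7: (p12, p10, p4) → 87.4404
  f8: (p12, p4, p2) → 90.0022
  f9: (p9, p1, p3) → 47.0264
  f10: (p9, p12, p2) → 32.0838
  f11: (p9, p12, p1) → 20.2716
  f12: (p6, p1, p3) → 15.0970
  f13: (p6, p12, p3) → 14.9801
  f14: (p6, p12, p1) → 15.6521
  f15: (p0, p8, p3) → 51.3743
  f16: (p0, p9, p3) → 18.9034
  f17: (p5, p8, p2) → 25.3414
  f18: (p5, p9, p2) → 13.4380
  f19: (p5, p0, p8) → 80.6577
  f20: (p5, p0, p9) → 39.7649
Σ area = 777.011

Euler characteristic 12−30+20 = 2 ✓

facets=20 area=777.011


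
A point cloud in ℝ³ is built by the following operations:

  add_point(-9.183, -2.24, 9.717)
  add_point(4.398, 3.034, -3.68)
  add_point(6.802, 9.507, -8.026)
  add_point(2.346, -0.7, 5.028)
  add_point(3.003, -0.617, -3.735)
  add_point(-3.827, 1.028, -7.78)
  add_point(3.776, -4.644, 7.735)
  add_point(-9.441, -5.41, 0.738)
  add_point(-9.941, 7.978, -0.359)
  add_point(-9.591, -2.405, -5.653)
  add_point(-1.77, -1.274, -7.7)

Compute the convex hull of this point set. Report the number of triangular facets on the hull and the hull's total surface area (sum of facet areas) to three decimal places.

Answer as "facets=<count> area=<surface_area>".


facets=16 area=824.365

Points on the hull: [0, 2, 3, 4, 5, 6, 7, 8, 9, 10] (10 of 11).

Triangle areas on the boundary:
  f1: (p0, p7, p8) → 61.9312
  f2: (p9, p7, p8) → 41.1618
  f3: (p3, p2, p8) → 126.8115
  f4: (p3, p0, p8) → 85.9309
  f5: (p6, p0, p7) → 62.5135
  f6: (p6, p3, p0) → 31.2864
  f7: (p6, p3, p2) → 25.2403
  f8: (p10, p9, p7) → 27.7970
  f9: (p10, p6, p7) → 87.9268
  f10: (p5, p10, p2) → 20.9657
  f11: (p5, p10, p9) → 10.7014
  f12: (p5, p2, p8) → 80.5723
  f13: (p5, p9, p8) → 39.4780
  f14: (p4, p6, p2) → 55.9092
  f15: (p4, p10, p2) → 36.0868
  f16: (p4, p10, p6) → 30.0523
Σ area = 824.365

Check V−E+F: 10 − 24 + 16 = 2.


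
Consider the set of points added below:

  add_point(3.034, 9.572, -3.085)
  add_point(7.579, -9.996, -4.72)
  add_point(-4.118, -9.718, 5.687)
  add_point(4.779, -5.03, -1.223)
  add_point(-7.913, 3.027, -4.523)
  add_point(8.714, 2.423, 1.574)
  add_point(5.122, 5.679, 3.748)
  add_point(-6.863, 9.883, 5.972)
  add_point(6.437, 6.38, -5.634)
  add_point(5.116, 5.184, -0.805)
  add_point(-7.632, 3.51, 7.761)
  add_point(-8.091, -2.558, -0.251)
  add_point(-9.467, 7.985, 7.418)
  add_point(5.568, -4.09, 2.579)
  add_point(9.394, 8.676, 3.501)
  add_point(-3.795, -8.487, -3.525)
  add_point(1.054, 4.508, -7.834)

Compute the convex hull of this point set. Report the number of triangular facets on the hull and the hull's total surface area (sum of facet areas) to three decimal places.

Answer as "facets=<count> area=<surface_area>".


Extreme-point indices: [0, 1, 2, 4, 5, 7, 8, 10, 11, 12, 13, 14, 15, 16] — 14 of 17 on the boundary.

Triangle areas on the boundary:
  f1: (p15, p16, p1) → 81.2649
  f2: (p2, p15, p1) → 53.2536
  f3: (p4, p15, p16) → 58.7562
  f4: (p4, p0, p16) → 34.5885
  f5: (p10, p14, p12) → 44.2296
  f6: (p10, p2, p12) → 8.5019
  f7: (p10, p2, p14) → 126.6315
  f8: (p13, p2, p14) → 56.7334
  f9: (p13, p2, p1) → 55.6360
  f10: (p7, p14, p12) → 19.2926
  f11: (p7, p0, p14) → 61.6983
  f12: (p7, p4, p12) → 22.2134
  f13: (p7, p4, p0) → 72.3954
  f14: (p8, p0, p14) → 24.1486
  f15: (p8, p0, p16) → 15.8869
  f16: (p8, p1, p14) → 80.1191
  f17: (p8, p16, p1) → 48.9444
  f18: (p11, p2, p15) → 35.2671
  f19: (p11, p4, p15) → 26.6710
  f20: (p11, p2, p12) → 63.8923
  f21: (p11, p4, p12) → 44.2524
  f22: (p5, p1, p14) → 7.8123
  f23: (p5, p13, p14) → 12.5758
  f24: (p5, p13, p1) → 32.7929
Σ area = 1087.558

Euler: V−E+F = 14−36+24 = 2.

facets=24 area=1087.558


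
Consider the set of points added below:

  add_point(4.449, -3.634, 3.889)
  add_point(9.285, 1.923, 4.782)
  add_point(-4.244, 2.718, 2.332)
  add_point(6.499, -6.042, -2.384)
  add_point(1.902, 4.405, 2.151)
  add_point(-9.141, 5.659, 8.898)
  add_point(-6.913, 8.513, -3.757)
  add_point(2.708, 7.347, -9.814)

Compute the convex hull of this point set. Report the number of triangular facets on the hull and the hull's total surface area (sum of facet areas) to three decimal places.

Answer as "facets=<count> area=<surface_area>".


Extreme-point indices: [0, 1, 2, 3, 5, 6, 7] — 7 of 8 on the boundary.

Triangle areas on the boundary:
  f1: (p7, p3, p1) → 84.6487
  f2: (p0, p1, p5) → 63.6679
  f3: (p0, p3, p5) → 44.5723
  f4: (p0, p3, p1) → 25.6674
  f5: (p6, p1, p5) → 119.7654
  f6: (p6, p7, p1) → 96.1305
  f7: (p6, p7, p3) → 90.0711
  f8: (p2, p3, p5) → 32.7257
  f9: (p2, p6, p5) → 38.0592
  f10: (p2, p6, p3) → 59.3779
Σ area = 654.686

Check V−E+F: 7 − 15 + 10 = 2.

facets=10 area=654.686


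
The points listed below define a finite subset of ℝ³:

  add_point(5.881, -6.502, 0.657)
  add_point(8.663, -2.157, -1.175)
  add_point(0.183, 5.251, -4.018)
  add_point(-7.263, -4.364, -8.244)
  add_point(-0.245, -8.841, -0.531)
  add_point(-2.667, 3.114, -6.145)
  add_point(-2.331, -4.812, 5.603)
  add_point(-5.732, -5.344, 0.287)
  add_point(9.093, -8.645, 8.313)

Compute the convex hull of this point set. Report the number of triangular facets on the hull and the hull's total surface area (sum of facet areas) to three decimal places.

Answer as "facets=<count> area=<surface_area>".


9 of the 9 inputs are extreme points: [0, 1, 2, 3, 4, 5, 6, 7, 8].

Facet areas (half cross-product norm):
  f1: (p6, p2, p8) → 85.4996
  f2: (p6, p4, p8) → 45.7344
  f3: (p1, p2, p8) → 53.9734
  f4: (p7, p4, p3) → 28.4975
  f5: (p7, p6, p4) → 19.8108
  f6: (p7, p6, p2) → 40.7459
  f7: (p5, p1, p3) → 59.5763
  f8: (p5, p1, p2) → 22.9929
  f9: (p5, p7, p3) → 38.3621
  f10: (p5, p7, p2) → 21.9822
  f11: (p0, p4, p3) → 31.5511
  f12: (p0, p1, p3) → 43.5031
  f13: (p0, p4, p8) → 25.9840
  f14: (p0, p1, p8) → 22.3409
Σ area = 540.554

Check V−E+F: 9 − 21 + 14 = 2.

facets=14 area=540.554


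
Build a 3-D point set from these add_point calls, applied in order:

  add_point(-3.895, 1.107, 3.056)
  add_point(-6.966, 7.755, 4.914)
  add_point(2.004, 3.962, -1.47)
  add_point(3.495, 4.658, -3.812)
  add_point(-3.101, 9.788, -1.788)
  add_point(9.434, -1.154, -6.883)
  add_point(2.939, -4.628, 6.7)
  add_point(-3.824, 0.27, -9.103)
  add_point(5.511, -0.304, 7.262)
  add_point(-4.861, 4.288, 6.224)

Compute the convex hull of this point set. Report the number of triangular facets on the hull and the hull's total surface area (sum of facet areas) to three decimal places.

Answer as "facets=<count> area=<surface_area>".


9 of the 10 inputs are extreme points: [0, 1, 3, 4, 5, 6, 7, 8, 9].

Triangle areas on the boundary:
  f1: (p7, p6, p5) → 101.2735
  f2: (p8, p6, p5) → 37.2097
  f3: (p0, p7, p1) → 43.8003
  f4: (p0, p7, p6) → 55.3923
  f5: (p4, p8, p1) → 59.6043
  f6: (p4, p7, p1) → 46.1835
  f7: (p4, p7, p5) → 81.0505
  f8: (p9, p0, p1) → 8.7134
  f9: (p9, p0, p6) → 21.1045
  f10: (p9, p8, p1) → 14.3806
  f11: (p9, p8, p6) → 28.5929
  f12: (p3, p8, p5) → 54.3819
  f13: (p3, p4, p5) → 6.0348
  f14: (p3, p4, p8) → 52.2462
Σ area = 609.968

Euler characteristic 9−21+14 = 2 ✓

facets=14 area=609.968


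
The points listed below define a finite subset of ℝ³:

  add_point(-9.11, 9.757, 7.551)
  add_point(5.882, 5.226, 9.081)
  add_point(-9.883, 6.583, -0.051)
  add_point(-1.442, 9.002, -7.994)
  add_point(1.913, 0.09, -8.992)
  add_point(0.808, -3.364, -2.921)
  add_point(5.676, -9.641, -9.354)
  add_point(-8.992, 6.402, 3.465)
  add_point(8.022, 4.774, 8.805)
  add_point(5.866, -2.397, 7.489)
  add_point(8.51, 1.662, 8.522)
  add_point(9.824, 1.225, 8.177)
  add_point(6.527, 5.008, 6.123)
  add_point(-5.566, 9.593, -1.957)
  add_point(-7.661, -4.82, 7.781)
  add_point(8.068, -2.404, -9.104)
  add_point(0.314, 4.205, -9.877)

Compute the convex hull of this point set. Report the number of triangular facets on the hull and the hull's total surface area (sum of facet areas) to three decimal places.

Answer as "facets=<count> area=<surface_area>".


Extreme-point indices: [0, 1, 2, 3, 6, 8, 9, 10, 11, 13, 14, 15, 16] — 13 of 17 on the boundary.

Per-facet area ½‖(b−a)×(c−a)‖:
  f1: (p16, p6, p2) → 98.3770
  f2: (p14, p6, p2) → 153.8328
  f3: (p3, p16, p2) → 30.9235
  f4: (p15, p6, p11) → 65.3899
  f5: (p15, p16, p6) → 36.1443
  f6: (p15, p3, p16) → 17.1059
  f7: (p0, p14, p2) → 56.5937
  f8: (p9, p6, p11) → 45.6844
  f9: (p9, p14, p6) → 125.7863
  f10: (p10, p9, p11) → 3.4698
  f11: (p10, p9, p14) → 25.4128
  f12: (p13, p3, p2) → 15.2286
  f13: (p13, p0, p2) → 23.1426
  f14: (p13, p0, p3) → 9.2310
  f15: (p8, p0, p3) → 143.9838
  f16: (p8, p15, p11) → 34.2410
  f17: (p8, p15, p3) → 134.2691
  f18: (p8, p10, p11) → 1.9979
  f19: (p1, p0, p14) → 106.5200
  f20: (p1, p8, p0) → 4.0999
  f21: (p1, p10, p14) → 37.7393
  f22: (p1, p8, p10) → 3.2488
Σ area = 1172.422

Check V−E+F: 13 − 33 + 22 = 2.

facets=22 area=1172.422


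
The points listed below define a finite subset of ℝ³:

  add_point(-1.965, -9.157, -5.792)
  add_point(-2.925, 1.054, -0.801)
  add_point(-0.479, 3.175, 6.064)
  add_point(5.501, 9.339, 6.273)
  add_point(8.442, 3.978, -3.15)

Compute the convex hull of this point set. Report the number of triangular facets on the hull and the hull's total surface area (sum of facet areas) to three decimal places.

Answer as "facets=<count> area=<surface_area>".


Hull vertices (5/5): indices [0, 1, 2, 3, 4].

Per-facet area ½‖(b−a)×(c−a)‖:
  f1: (p0, p4, p1) → 68.1681
  f2: (p3, p4, p1) → 64.2025
  f3: (p3, p0, p4) → 89.6248
  f4: (p2, p0, p1) → 34.0029
  f5: (p2, p3, p1) → 29.1661
  f6: (p2, p3, p0) → 59.4237
Σ area = 344.588

Euler characteristic 5−9+6 = 2 ✓

facets=6 area=344.588


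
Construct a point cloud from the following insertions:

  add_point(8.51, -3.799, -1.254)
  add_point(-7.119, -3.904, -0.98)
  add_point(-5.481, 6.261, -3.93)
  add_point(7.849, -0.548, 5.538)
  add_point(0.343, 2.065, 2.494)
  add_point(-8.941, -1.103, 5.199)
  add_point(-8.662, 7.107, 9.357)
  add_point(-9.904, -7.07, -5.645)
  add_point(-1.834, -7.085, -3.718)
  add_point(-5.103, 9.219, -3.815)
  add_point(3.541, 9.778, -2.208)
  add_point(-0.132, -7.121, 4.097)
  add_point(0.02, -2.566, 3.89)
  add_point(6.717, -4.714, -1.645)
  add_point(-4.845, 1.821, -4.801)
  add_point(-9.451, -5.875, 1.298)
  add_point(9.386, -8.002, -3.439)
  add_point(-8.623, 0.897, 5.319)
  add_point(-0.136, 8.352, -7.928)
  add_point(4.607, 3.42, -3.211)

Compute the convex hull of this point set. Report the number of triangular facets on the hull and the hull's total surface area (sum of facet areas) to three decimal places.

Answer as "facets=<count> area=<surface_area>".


facets=18 area=1049.885

Hull vertices (11/20): indices [0, 3, 5, 6, 7, 9, 10, 11, 15, 16, 18].

Facet areas (half cross-product norm):
  f1: (p11, p16, p7) → 83.4028
  f2: (p18, p16, p7) → 157.5745
  f3: (p18, p10, p16) → 64.9301
  f4: (p0, p10, p16) → 18.3821
  f5: (p15, p6, p7) → 40.3378
  f6: (p15, p11, p7) → 32.8050
  f7: (p9, p6, p7) → 117.1134
  f8: (p9, p18, p7) → 55.5583
  f9: (p9, p6, p10) → 60.5790
  f10: (p9, p18, p10) → 22.3695
  f11: (p3, p11, p6) → 89.3236
  f12: (p3, p6, p10) → 111.2362
  f13: (p3, p0, p10) → 50.7906
  f14: (p3, p11, p16) → 56.1872
  f15: (p3, p0, p16) → 10.9558
  f16: (p5, p11, p6) → 42.1176
  f17: (p5, p15, p6) → 6.2789
  f18: (p5, p15, p11) → 29.9425
Σ area = 1049.885

Euler: V−E+F = 11−27+18 = 2.


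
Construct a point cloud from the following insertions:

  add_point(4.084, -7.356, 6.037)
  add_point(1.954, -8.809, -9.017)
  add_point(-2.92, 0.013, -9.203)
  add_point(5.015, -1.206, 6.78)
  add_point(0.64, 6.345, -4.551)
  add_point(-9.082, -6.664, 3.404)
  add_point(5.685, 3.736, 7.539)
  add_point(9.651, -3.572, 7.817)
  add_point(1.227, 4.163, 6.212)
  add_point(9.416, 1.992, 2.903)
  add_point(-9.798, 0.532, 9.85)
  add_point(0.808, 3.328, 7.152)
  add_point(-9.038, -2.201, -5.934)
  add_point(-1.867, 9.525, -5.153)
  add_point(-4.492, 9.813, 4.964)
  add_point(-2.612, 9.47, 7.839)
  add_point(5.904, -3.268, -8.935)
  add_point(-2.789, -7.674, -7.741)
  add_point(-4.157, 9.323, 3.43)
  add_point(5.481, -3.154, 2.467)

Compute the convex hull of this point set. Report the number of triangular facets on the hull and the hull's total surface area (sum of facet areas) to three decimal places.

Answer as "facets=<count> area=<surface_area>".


Points on the hull: [0, 1, 2, 5, 6, 7, 9, 10, 12, 13, 14, 15, 16, 17] (14 of 20).

Per-facet area ½‖(b−a)×(c−a)‖:
  f1: (p12, p14, p10) → 90.0289
  f2: (p15, p14, p10) → 19.9621
  f3: (p5, p12, p10) → 48.1211
  f4: (p16, p1, p7) → 57.9677
  f5: (p0, p1, p7) → 48.3716
  f6: (p0, p5, p1) → 97.1073
  f7: (p0, p7, p10) → 53.4121
  f8: (p0, p5, p10) → 65.1087
  f9: (p17, p5, p1) → 23.1539
  f10: (p17, p5, p12) → 43.8417
  f11: (p9, p16, p7) → 47.5729
  f12: (p2, p16, p1) → 30.9398
  f13: (p2, p17, p1) → 19.3676
  f14: (p2, p17, p12) → 26.4868
  f15: (p6, p9, p7) → 22.2053
  f16: (p6, p9, p15) → 23.0311
  f17: (p6, p7, p10) → 63.7913
  f18: (p6, p15, p10) → 58.5699
  f19: (p13, p15, p14) → 13.4573
  f20: (p13, p9, p15) → 90.5738
  f21: (p13, p9, p16) → 94.5394
  f22: (p13, p2, p16) → 47.8139
  f23: (p13, p12, p14) → 71.8751
  f24: (p13, p2, p12) → 37.1550
Σ area = 1194.454

Euler characteristic 14−36+24 = 2 ✓

facets=24 area=1194.454


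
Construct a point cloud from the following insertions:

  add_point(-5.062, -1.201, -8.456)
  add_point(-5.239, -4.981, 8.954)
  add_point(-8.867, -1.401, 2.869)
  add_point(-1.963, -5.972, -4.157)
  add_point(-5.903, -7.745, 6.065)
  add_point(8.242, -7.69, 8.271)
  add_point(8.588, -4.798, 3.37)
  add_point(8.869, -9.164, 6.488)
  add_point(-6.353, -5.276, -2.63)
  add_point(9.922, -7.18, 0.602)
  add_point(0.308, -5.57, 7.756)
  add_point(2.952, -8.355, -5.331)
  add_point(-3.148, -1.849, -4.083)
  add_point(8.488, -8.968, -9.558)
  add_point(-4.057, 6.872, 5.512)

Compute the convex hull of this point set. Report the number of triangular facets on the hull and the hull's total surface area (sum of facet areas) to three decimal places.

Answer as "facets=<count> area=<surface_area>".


Extreme-point indices: [0, 1, 2, 4, 5, 6, 7, 8, 9, 11, 13, 14] — 12 of 15 on the boundary.

Facet areas (half cross-product norm):
  f1: (p0, p14, p2) → 59.1034
  f2: (p0, p13, p14) → 122.3679
  f3: (p1, p14, p2) → 39.3535
  f4: (p1, p5, p14) → 85.0717
  f5: (p6, p5, p9) → 10.4921
  f6: (p6, p5, p14) → 48.5193
  f7: (p6, p13, p9) → 13.3354
  f8: (p6, p13, p14) → 111.6301
  f9: (p7, p13, p9) → 18.0872
  f10: (p7, p5, p9) → 6.3300
  f11: (p8, p0, p2) → 24.0469
  f12: (p8, p0, p13) → 56.4362
  f13: (p4, p1, p5) → 27.8987
  f14: (p4, p7, p5) → 16.9842
  f15: (p4, p1, p2) → 15.2735
  f16: (p4, p8, p2) → 26.6764
  f17: (p4, p7, p13) → 118.9830
  f18: (p11, p8, p13) → 14.5947
  f19: (p11, p4, p13) → 13.0573
  f20: (p11, p4, p8) → 45.6301
Σ area = 873.872

Check V−E+F: 12 − 30 + 20 = 2.

facets=20 area=873.872


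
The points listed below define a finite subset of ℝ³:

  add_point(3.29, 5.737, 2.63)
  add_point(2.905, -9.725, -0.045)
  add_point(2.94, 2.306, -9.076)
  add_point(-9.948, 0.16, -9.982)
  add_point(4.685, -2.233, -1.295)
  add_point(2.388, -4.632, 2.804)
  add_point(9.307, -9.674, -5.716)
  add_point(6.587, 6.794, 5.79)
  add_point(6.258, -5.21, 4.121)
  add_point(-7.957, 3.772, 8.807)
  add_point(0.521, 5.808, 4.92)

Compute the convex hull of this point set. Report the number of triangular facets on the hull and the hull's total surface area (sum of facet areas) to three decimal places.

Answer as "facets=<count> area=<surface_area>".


facets=14 area=923.128

Hull vertices (9/11): indices [0, 1, 2, 3, 6, 7, 8, 9, 10].

Triangle areas on the boundary:
  f1: (p2, p6, p3) → 86.5737
  f2: (p2, p7, p6) → 111.0497
  f3: (p1, p6, p3) → 80.3244
  f4: (p1, p9, p3) → 160.1887
  f5: (p10, p9, p3) → 88.5160
  f6: (p10, p9, p7) → 15.8549
  f7: (p8, p9, p7) → 90.1040
  f8: (p8, p1, p9) → 60.7685
  f9: (p8, p7, p6) → 58.6477
  f10: (p8, p1, p6) → 29.9138
  f11: (p0, p2, p7) → 19.5415
  f12: (p0, p10, p7) → 8.3742
  f13: (p0, p2, p3) → 79.1190
  f14: (p0, p10, p3) → 34.1518
Σ area = 923.128

Euler characteristic 9−21+14 = 2 ✓


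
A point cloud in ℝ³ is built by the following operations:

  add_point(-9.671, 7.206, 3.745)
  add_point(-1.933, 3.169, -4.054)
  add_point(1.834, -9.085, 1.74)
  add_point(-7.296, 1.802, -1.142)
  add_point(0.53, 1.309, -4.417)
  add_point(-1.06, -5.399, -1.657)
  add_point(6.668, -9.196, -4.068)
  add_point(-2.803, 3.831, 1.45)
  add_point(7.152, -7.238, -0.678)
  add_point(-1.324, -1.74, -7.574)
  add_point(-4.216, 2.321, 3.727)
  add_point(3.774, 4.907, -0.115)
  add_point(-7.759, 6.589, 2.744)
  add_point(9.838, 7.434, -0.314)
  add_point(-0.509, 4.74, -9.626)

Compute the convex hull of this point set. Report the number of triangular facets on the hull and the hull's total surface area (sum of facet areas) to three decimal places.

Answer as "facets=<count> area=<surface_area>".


facets=16 area=716.349

Extreme-point indices: [0, 2, 3, 5, 6, 8, 9, 10, 13, 14] — 10 of 15 on the boundary.

Triangle areas on the boundary:
  f1: (p14, p13, p0) → 114.8009
  f2: (p14, p6, p13) → 109.2936
  f3: (p10, p13, p0) → 50.4706
  f4: (p10, p2, p0) → 17.8357
  f5: (p10, p2, p13) → 99.6827
  f6: (p8, p6, p13) → 24.9330
  f7: (p8, p2, p13) → 40.9765
  f8: (p8, p2, p6) → 12.0425
  f9: (p9, p14, p6) → 30.7173
  f10: (p5, p2, p6) → 21.7079
  f11: (p5, p9, p6) → 31.1143
  f12: (p3, p5, p9) → 30.7760
  f13: (p3, p14, p0) → 37.7489
  f14: (p3, p9, p14) → 32.3047
  f15: (p3, p2, p0) → 44.5264
  f16: (p3, p5, p2) → 17.4182
Σ area = 716.349

Euler characteristic 10−24+16 = 2 ✓


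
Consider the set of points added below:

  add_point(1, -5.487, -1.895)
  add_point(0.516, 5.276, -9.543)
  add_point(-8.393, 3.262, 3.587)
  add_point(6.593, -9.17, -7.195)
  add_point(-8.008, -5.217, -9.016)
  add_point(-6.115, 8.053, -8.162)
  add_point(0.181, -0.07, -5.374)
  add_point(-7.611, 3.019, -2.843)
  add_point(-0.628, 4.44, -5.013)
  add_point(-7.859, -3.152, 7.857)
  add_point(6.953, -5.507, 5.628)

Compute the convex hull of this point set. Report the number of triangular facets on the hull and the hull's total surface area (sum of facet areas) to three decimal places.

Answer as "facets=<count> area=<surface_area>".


facets=14 area=856.691

Hull vertices (9/11): indices [1, 2, 3, 4, 5, 7, 8, 9, 10].

Facet areas (half cross-product norm):
  f1: (p3, p1, p10) → 105.2023
  f2: (p9, p10, p2) → 58.1672
  f3: (p9, p3, p10) → 99.8780
  f4: (p8, p10, p2) → 93.0152
  f5: (p8, p1, p10) → 30.7628
  f6: (p5, p8, p2) → 42.0492
  f7: (p5, p8, p1) → 16.3903
  f8: (p5, p7, p2) → 17.1856
  f9: (p4, p9, p3) → 128.9093
  f10: (p4, p5, p7) → 38.2186
  f11: (p4, p9, p2) → 58.6791
  f12: (p4, p7, p2) → 26.1967
  f13: (p4, p3, p1) → 94.5540
  f14: (p4, p5, p1) → 47.4833
Σ area = 856.691

Check V−E+F: 9 − 21 + 14 = 2.


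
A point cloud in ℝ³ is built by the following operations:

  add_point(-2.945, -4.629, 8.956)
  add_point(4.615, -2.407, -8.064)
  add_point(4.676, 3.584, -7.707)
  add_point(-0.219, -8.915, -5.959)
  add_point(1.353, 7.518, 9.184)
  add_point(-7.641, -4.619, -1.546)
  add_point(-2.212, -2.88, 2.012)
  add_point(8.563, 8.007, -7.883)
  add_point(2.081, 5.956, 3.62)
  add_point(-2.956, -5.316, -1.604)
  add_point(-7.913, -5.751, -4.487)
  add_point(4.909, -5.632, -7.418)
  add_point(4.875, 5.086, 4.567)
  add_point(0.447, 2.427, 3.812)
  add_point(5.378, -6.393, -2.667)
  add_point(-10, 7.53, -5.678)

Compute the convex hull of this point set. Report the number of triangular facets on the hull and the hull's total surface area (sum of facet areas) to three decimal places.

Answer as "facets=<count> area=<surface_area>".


facets=20 area=998.659

12 of the 16 inputs are extreme points: [0, 1, 2, 3, 4, 5, 7, 10, 11, 12, 14, 15].

Area of each hull facet:
  f1: (p4, p7, p15) → 150.5262
  f2: (p0, p4, p15) → 117.6646
  f3: (p10, p0, p3) → 60.2670
  f4: (p10, p1, p15) → 90.0698
  f5: (p10, p1, p3) → 33.9819
  f6: (p14, p0, p3) → 50.1316
  f7: (p2, p7, p15) → 40.5021
  f8: (p2, p1, p15) → 44.4895
  f9: (p2, p1, p7) → 11.6048
  f10: (p5, p0, p15) → 69.9096
  f11: (p5, p10, p15) → 20.6293
  f12: (p5, p10, p0) → 8.5193
  f13: (p12, p0, p4) → 39.8233
  f14: (p12, p14, p0) → 81.3528
  f15: (p12, p4, p7) → 27.4115
  f16: (p12, p14, p7) → 85.5074
  f17: (p11, p1, p3) → 9.0420
  f18: (p11, p14, p3) → 14.7213
  f19: (p11, p1, p7) → 8.7912
  f20: (p11, p14, p7) → 33.7134
Σ area = 998.659

Euler: V−E+F = 12−30+20 = 2.
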